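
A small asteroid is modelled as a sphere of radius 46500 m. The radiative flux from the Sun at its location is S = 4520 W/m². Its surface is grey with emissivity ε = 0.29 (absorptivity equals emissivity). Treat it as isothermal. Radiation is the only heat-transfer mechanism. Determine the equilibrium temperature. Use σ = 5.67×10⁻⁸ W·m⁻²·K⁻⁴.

At equilibrium, absorbed power = emitted power.
Absorbing cross-section = πr² = 6.793×10⁹ m²; emitting surface = 4πr² = 2.717×10¹⁰ m² (ratio 4).
εS·A_cross = εσ·A_surf·T⁴  ⇒  T⁴ = S/(4σ)   (ε cancels).
T⁴ = 4520/(4·5.67×10⁻⁸) = 1.993×10¹⁰ K⁴.
T = (1.993×10¹⁰)^(1/4).

T ≈ 376 K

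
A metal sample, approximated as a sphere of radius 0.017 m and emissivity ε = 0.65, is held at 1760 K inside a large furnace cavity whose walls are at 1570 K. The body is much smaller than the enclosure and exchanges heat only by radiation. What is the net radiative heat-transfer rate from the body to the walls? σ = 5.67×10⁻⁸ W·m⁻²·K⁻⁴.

P_net ≈ 471 W

For a small grey body in a large enclosure: P_net = εσA(T_body⁴ − T_wall⁴).
A = 4πr² = 0.003632 m²; T_body⁴ − T_wall⁴ = 9.595×10¹² − 6.076×10¹² = 3.519×10¹² K⁴.
|P_net| = 0.65·5.67×10⁻⁸·0.003632·3.519×10¹².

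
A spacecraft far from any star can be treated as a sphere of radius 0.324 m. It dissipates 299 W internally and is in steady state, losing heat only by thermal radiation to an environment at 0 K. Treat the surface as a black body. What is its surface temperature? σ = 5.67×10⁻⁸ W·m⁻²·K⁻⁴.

Steady state: internal power = radiated power, P = εσA T⁴.
Radiating area A = 4πr² = 1.319 m².
T⁴ = P/(εσA) = 299/(1.0·5.67×10⁻⁸·1.319) = 3.997×10⁹ K⁴.
T = (3.997×10⁹)^(1/4).

T ≈ 251 K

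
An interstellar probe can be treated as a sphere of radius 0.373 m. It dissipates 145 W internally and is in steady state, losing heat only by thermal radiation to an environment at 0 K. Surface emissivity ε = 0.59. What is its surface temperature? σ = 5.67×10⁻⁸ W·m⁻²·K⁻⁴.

Steady state: internal power = radiated power, P = εσA T⁴.
Radiating area A = 4πr² = 1.748 m².
T⁴ = P/(εσA) = 145/(0.59·5.67×10⁻⁸·1.748) = 2.479×10⁹ K⁴.
T = (2.479×10⁹)^(1/4).

T ≈ 223 K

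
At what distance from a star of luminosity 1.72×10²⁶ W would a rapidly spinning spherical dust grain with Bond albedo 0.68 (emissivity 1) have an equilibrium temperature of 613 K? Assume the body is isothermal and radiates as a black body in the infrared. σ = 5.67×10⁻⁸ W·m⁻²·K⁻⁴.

d ≈ 1.17×10¹⁰ m

For an isothermal black-emitting sphere, (1−a)S·πr² = σ·4πr²·T⁴ ⇒ S = 4σT⁴/(1−a).
S = 4·5.67×10⁻⁸·(613)⁴/0.320 = 1.001×10⁵ W/m².
Flux falls as S = L/(4πd²), so d = √(L/(4πS)) = √(1.72×10²⁶/(4π·1.001×10⁵)).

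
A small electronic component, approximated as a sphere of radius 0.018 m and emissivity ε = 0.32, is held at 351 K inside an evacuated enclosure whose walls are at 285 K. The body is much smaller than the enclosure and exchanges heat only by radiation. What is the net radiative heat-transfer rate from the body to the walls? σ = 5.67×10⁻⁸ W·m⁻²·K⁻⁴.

For a small grey body in a large enclosure: P_net = εσA(T_body⁴ − T_wall⁴).
A = 4πr² = 0.004072 m²; T_body⁴ − T_wall⁴ = 1.518×10¹⁰ − 6.598×10⁹ = 8.581×10⁹ K⁴.
|P_net| = 0.32·5.67×10⁻⁸·0.004072·8.581×10⁹.

P_net ≈ 0.634 W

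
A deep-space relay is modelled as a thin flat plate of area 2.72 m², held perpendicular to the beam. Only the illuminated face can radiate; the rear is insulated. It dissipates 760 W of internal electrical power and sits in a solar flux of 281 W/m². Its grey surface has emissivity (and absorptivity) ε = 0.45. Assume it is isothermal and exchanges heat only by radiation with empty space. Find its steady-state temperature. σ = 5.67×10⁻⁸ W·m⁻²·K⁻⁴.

T ≈ 355 K

At steady state, absorbed solar power + internal power = radiated power.
Absorbed: α·S·A_cross = 0.45·281·2.720 = 343.9 W (cross-section A).
Total input = 343.9 + 760 = 1104 W.
Radiated: εσ·A_surf·T⁴ with A_surf = A = 2.720 m².
T⁴ = 1104/(0.45·5.67×10⁻⁸·2.720) = 1.591×10¹⁰ K⁴.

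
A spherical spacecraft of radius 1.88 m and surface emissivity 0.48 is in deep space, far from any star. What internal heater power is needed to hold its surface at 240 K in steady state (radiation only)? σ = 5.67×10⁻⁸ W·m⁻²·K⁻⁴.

P ≈ 4010 W

P = εσ·4πr²·T⁴.
4πr² = 44.41 m²; T⁴ = 3.318×10⁹ K⁴.
P = 0.48·5.67×10⁻⁸·44.41·3.318×10⁹.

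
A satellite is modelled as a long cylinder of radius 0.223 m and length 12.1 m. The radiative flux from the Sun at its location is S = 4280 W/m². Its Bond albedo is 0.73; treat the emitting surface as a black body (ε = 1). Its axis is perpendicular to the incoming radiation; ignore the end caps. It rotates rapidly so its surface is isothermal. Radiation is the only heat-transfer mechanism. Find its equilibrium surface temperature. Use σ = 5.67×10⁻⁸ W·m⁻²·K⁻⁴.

At equilibrium, absorbed power = emitted power.
Absorbing cross-section = 2rL = 5.397 m²; emitting surface = 2πrL = 16.95 m² (ratio π).
(1−a)S·A_cross = εσ·A_surf·T⁴  ⇒  T⁴ = (1−a)S/(πσ).
T⁴ = 0.270·4280/(π·5.67×10⁻⁸) = 6.487×10⁹ K⁴.
T = (6.487×10⁹)^(1/4).

T ≈ 284 K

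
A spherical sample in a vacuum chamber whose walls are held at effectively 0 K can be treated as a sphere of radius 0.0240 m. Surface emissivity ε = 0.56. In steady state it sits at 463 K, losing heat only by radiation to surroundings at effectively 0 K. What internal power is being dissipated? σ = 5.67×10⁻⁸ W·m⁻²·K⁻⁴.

P ≈ 10.6 W

Steady state: P = εσA T⁴.
A = 4πr² = 0.007238 m²; T⁴ = (463)⁴ = 4.595×10¹⁰ K⁴.
P = 0.56 × 5.67×10⁻⁸ × 0.007238 × 4.595×10¹⁰.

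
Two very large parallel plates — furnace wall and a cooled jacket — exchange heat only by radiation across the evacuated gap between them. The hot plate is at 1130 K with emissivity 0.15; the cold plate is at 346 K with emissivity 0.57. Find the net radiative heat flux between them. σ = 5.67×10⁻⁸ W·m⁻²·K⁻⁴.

For two infinite grey parallel plates, q = σ(T₁⁴ − T₂⁴)/(1/ε₁ + 1/ε₂ − 1).
T₁⁴ − T₂⁴ = 1.630×10¹² − 1.433×10¹⁰ = 1.616×10¹² K⁴.
1/ε₁ + 1/ε₂ − 1 = 6.667 + 1.754 − 1 = 7.421.
q = 5.67×10⁻⁸ × 1.616×10¹² / 7.421.

q ≈ 12300 W/m²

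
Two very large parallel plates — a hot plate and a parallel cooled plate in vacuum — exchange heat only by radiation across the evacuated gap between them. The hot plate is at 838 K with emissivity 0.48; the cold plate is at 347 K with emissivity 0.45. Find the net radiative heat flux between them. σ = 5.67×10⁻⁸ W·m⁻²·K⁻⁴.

For two infinite grey parallel plates, q = σ(T₁⁴ − T₂⁴)/(1/ε₁ + 1/ε₂ − 1).
T₁⁴ − T₂⁴ = 4.931×10¹¹ − 1.450×10¹⁰ = 4.786×10¹¹ K⁴.
1/ε₁ + 1/ε₂ − 1 = 2.083 + 2.222 − 1 = 3.306.
q = 5.67×10⁻⁸ × 4.786×10¹¹ / 3.306.

q ≈ 8210 W/m²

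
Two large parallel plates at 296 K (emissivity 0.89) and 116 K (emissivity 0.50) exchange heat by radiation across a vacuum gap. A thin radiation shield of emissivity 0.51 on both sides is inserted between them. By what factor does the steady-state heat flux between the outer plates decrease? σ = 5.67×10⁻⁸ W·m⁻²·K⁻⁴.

Without shield: q₀ = σΔ(T⁴)/(1/ε₁+1/ε₂−1) with denominator 2.124.
With shield the two gaps are in series; the resistances add: (1/ε₁+1/ε_s−1)+(1/ε_s+1/ε₂−1) = 2.084+2.961 = 5.045.
Heat-flux ratio q₀/q = 5.045/2.124.

factor ≈ 2.38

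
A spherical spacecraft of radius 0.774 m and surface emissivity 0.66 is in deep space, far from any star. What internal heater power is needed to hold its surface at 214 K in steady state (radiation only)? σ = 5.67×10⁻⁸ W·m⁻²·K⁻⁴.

P ≈ 591 W

P = εσ·4πr²·T⁴.
4πr² = 7.528 m²; T⁴ = 2.097×10⁹ K⁴.
P = 0.66·5.67×10⁻⁸·7.528·2.097×10⁹.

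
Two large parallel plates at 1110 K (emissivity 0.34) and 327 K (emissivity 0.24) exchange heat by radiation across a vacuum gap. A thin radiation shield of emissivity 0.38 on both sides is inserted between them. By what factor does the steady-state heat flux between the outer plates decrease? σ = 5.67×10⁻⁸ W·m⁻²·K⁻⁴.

factor ≈ 1.70

Without shield: q₀ = σΔ(T⁴)/(1/ε₁+1/ε₂−1) with denominator 6.108.
With shield the two gaps are in series; the resistances add: (1/ε₁+1/ε_s−1)+(1/ε_s+1/ε₂−1) = 4.573+5.798 = 10.37.
Heat-flux ratio q₀/q = 10.37/6.108.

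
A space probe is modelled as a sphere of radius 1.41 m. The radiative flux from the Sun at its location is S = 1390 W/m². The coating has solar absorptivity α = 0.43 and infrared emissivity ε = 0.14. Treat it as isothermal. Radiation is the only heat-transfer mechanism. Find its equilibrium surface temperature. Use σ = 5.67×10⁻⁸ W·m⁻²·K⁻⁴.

At equilibrium, absorbed power = emitted power.
Absorbing cross-section = πr² = 6.246 m²; emitting surface = 4πr² = 24.98 m² (ratio 4).
αS·A_cross = εσ·A_surf·T⁴  ⇒  T⁴ = αS/(ε·4σ).
T⁴ = 0.430·1390/(0.14·4·5.67×10⁻⁸) = 1.882×10¹⁰ K⁴.
T = (1.882×10¹⁰)^(1/4).

T ≈ 370 K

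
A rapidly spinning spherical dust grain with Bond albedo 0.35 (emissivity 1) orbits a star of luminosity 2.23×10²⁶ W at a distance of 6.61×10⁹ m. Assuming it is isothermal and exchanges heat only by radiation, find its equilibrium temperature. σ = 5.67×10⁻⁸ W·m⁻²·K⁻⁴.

T ≈ 1040 K

First find the stellar flux at distance d: S = L/(4πd²) = 2.23×10²⁶/(4π·(6.61×10⁹)²) = 4.062×10⁵ W/m².
For an isothermal sphere, absorbed (1−a)S·πr² = emitted σ·4πr²·T⁴, so T⁴ = (1−a)S/(4σ).
T⁴ = 0.650·4.062×10⁵/(4·5.67×10⁻⁸) = 1.164×10¹² K⁴.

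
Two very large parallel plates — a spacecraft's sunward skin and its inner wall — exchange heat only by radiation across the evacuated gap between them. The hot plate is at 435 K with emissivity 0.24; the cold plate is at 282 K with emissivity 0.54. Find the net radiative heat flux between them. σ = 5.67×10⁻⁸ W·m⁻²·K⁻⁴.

q ≈ 333 W/m²

For two infinite grey parallel plates, q = σ(T₁⁴ − T₂⁴)/(1/ε₁ + 1/ε₂ − 1).
T₁⁴ − T₂⁴ = 3.581×10¹⁰ − 6.324×10⁹ = 2.948×10¹⁰ K⁴.
1/ε₁ + 1/ε₂ − 1 = 4.167 + 1.852 − 1 = 5.019.
q = 5.67×10⁻⁸ × 2.948×10¹⁰ / 5.019.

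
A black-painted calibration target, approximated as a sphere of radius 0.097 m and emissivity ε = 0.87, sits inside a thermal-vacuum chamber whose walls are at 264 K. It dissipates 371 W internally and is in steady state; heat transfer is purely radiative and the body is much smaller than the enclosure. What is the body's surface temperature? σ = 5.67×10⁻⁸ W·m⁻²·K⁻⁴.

For a small grey body in a large enclosure, net radiated power = εσA(T⁴ − T_w⁴).
Steady state: P = εσA(T⁴ − T_w⁴) with A = 4πr² = 0.1182 m².
T⁴ = P/(εσA) + T_w⁴ = 371/(0.87·5.67×10⁻⁸·0.1182) + (264)⁴
    = 6.361×10¹⁰ + 4.858×10⁹ = 6.847×10¹⁰ K⁴.

T ≈ 512 K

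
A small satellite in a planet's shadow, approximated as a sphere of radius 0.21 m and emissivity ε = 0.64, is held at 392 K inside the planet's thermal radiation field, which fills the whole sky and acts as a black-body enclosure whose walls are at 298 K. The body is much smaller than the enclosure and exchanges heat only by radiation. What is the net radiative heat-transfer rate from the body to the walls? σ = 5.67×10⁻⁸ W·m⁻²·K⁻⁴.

For a small grey body in a large enclosure: P_net = εσA(T_body⁴ − T_wall⁴).
A = 4πr² = 0.5542 m²; T_body⁴ − T_wall⁴ = 2.361×10¹⁰ − 7.886×10⁹ = 1.573×10¹⁰ K⁴.
|P_net| = 0.64·5.67×10⁻⁸·0.5542·1.573×10¹⁰.

P_net ≈ 316 W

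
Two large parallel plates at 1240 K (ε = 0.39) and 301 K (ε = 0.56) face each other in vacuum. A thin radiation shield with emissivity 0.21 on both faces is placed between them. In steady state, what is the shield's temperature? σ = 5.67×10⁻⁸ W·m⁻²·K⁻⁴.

In steady state the net flux on the hot side equals that on the cold side.
σ(T₁⁴−T_s⁴)/D₁ = σ(T_s⁴−T₂⁴)/D₂, with D₁ = 1/ε₁+1/ε_s−1 = 6.326, D₂ = 1/ε_s+1/ε₂−1 = 5.548.
Solve for T_s⁴: T_s⁴ = (D₂·T₁⁴ + D₁·T₂⁴)/(D₁+D₂) = 1.109×10¹² K⁴.

T_s ≈ 1030 K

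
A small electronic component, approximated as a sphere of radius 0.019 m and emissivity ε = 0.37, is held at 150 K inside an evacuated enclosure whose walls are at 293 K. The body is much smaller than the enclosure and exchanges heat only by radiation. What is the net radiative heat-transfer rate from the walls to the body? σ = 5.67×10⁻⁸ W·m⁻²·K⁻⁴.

P_net ≈ 0.653 W

For a small grey body in a large enclosure: P_net = εσA(T_body⁴ − T_wall⁴).
A = 4πr² = 0.004536 m²; T_body⁴ − T_wall⁴ = 5.062×10⁸ − 7.370×10⁹ = -6.864×10⁹ K⁴.
|P_net| = 0.37·5.67×10⁻⁸·0.004536·6.864×10⁹.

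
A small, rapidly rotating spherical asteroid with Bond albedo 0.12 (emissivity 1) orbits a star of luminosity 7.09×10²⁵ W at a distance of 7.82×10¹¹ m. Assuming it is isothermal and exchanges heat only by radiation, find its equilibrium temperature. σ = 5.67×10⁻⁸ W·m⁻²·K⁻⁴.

T ≈ 77.4 K

First find the stellar flux at distance d: S = L/(4πd²) = 7.09×10²⁵/(4π·(7.82×10¹¹)²) = 9.226 W/m².
For an isothermal sphere, absorbed (1−a)S·πr² = emitted σ·4πr²·T⁴, so T⁴ = (1−a)S/(4σ).
T⁴ = 0.880·9.226/(4·5.67×10⁻⁸) = 3.580×10⁷ K⁴.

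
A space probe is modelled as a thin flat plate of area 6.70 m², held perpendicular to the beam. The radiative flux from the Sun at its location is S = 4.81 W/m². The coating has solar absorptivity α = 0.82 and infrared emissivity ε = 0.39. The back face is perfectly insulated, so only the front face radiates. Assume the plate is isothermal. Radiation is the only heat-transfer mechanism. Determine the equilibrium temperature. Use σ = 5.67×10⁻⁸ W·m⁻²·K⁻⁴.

T ≈ 116 K

At equilibrium, absorbed power = emitted power.
Absorbing cross-section = A = 6.700 m²; emitting surface = A = 6.700 m² (ratio 1).
αS·A_cross = εσ·A_surf·T⁴  ⇒  T⁴ = αS/(ε·1σ).
T⁴ = 0.820·4.81/(0.39·1·5.67×10⁻⁸) = 1.784×10⁸ K⁴.
T = (1.784×10⁸)^(1/4).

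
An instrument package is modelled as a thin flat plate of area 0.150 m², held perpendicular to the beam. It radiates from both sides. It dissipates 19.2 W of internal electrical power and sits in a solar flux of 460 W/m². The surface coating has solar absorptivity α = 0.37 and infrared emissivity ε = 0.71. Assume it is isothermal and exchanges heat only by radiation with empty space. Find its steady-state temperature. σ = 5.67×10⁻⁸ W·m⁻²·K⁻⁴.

At steady state, absorbed solar power + internal power = radiated power.
Absorbed: α·S·A_cross = 0.37·460·0.1500 = 25.53 W (cross-section A).
Total input = 25.53 + 19.2 = 44.73 W.
Radiated: εσ·A_surf·T⁴ with A_surf = 2A = 0.3000 m².
T⁴ = 44.73/(0.71·5.67×10⁻⁸·0.3000) = 3.704×10⁹ K⁴.

T ≈ 247 K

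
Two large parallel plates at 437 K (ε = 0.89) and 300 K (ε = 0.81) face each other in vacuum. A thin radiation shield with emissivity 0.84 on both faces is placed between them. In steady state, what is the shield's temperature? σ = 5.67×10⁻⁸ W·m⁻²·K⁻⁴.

In steady state the net flux on the hot side equals that on the cold side.
σ(T₁⁴−T_s⁴)/D₁ = σ(T_s⁴−T₂⁴)/D₂, with D₁ = 1/ε₁+1/ε_s−1 = 1.314, D₂ = 1/ε_s+1/ε₂−1 = 1.425.
Solve for T_s⁴: T_s⁴ = (D₂·T₁⁴ + D₁·T₂⁴)/(D₁+D₂) = 2.286×10¹⁰ K⁴.

T_s ≈ 389 K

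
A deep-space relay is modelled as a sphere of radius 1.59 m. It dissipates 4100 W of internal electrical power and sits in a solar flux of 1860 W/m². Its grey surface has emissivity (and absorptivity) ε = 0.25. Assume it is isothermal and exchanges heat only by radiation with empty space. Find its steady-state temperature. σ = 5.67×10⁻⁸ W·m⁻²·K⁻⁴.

At steady state, absorbed solar power + internal power = radiated power.
Absorbed: α·S·A_cross = 0.25·1860·7.942 = 3693 W (cross-section πr²).
Total input = 3693 + 4100 = 7793 W.
Radiated: εσ·A_surf·T⁴ with A_surf = 4πr² = 31.77 m².
T⁴ = 7793/(0.25·5.67×10⁻⁸·31.77) = 1.731×10¹⁰ K⁴.

T ≈ 363 K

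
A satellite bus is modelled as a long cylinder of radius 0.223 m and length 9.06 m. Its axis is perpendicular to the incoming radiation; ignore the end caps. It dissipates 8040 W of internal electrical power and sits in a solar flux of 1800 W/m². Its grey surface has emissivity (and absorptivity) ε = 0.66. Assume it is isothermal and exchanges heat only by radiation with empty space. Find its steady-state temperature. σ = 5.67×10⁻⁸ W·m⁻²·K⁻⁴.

T ≈ 405 K

At steady state, absorbed solar power + internal power = radiated power.
Absorbed: α·S·A_cross = 0.66·1800·4.041 = 4800 W (cross-section 2rL).
Total input = 4800 + 8040 = 12840 W.
Radiated: εσ·A_surf·T⁴ with A_surf = 2πrL = 12.69 m².
T⁴ = 12840/(0.66·5.67×10⁻⁸·12.69) = 2.703×10¹⁰ K⁴.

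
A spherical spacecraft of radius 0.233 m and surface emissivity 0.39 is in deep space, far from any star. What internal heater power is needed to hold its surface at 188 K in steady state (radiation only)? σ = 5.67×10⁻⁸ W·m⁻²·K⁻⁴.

P = εσ·4πr²·T⁴.
4πr² = 0.6822 m²; T⁴ = 1.249×10⁹ K⁴.
P = 0.39·5.67×10⁻⁸·0.6822·1.249×10⁹.

P ≈ 18.8 W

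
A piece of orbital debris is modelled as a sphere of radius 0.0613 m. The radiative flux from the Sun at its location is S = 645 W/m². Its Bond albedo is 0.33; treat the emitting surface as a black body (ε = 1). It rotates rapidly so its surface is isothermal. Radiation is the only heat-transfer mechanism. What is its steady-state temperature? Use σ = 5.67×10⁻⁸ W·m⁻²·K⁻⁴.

At equilibrium, absorbed power = emitted power.
Absorbing cross-section = πr² = 0.01181 m²; emitting surface = 4πr² = 0.04722 m² (ratio 4).
(1−a)S·A_cross = εσ·A_surf·T⁴  ⇒  T⁴ = (1−a)S/(4σ).
T⁴ = 0.670·645/(4·5.67×10⁻⁸) = 1.905×10⁹ K⁴.
T = (1.905×10⁹)^(1/4).

T ≈ 209 K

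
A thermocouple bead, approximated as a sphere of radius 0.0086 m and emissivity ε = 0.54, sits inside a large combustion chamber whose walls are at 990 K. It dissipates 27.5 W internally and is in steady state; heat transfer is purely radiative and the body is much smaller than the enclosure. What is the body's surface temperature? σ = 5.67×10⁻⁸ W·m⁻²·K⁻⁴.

For a small grey body in a large enclosure, net radiated power = εσA(T⁴ − T_w⁴).
Steady state: P = εσA(T⁴ − T_w⁴) with A = 4πr² = 9.294×10⁻⁴ m².
T⁴ = P/(εσA) + T_w⁴ = 27.5/(0.54·5.67×10⁻⁸·9.294×10⁻⁴) + (990)⁴
    = 9.664×10¹¹ + 9.606×10¹¹ = 1.927×10¹² K⁴.

T ≈ 1180 K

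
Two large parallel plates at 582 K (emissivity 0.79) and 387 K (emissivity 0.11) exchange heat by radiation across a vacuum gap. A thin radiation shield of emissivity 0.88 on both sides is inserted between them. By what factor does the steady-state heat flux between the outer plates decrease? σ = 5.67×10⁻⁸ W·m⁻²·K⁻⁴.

Without shield: q₀ = σΔ(T⁴)/(1/ε₁+1/ε₂−1) with denominator 9.357.
With shield the two gaps are in series; the resistances add: (1/ε₁+1/ε_s−1)+(1/ε_s+1/ε₂−1) = 1.402+9.227 = 10.63.
Heat-flux ratio q₀/q = 10.63/9.357.

factor ≈ 1.14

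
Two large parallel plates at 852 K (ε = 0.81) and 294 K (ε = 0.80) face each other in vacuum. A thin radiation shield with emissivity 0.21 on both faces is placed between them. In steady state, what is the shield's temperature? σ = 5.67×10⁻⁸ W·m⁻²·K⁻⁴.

In steady state the net flux on the hot side equals that on the cold side.
σ(T₁⁴−T_s⁴)/D₁ = σ(T_s⁴−T₂⁴)/D₂, with D₁ = 1/ε₁+1/ε_s−1 = 4.996, D₂ = 1/ε_s+1/ε₂−1 = 5.012.
Solve for T_s⁴: T_s⁴ = (D₂·T₁⁴ + D₁·T₂⁴)/(D₁+D₂) = 2.676×10¹¹ K⁴.

T_s ≈ 719 K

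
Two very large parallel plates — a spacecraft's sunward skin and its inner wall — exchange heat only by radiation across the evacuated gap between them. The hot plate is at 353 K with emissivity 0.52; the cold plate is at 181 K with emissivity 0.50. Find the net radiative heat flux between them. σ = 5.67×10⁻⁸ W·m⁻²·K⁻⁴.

q ≈ 280 W/m²

For two infinite grey parallel plates, q = σ(T₁⁴ − T₂⁴)/(1/ε₁ + 1/ε₂ − 1).
T₁⁴ − T₂⁴ = 1.553×10¹⁰ − 1.073×10⁹ = 1.445×10¹⁰ K⁴.
1/ε₁ + 1/ε₂ − 1 = 1.923 + 2.000 − 1 = 2.923.
q = 5.67×10⁻⁸ × 1.445×10¹⁰ / 2.923.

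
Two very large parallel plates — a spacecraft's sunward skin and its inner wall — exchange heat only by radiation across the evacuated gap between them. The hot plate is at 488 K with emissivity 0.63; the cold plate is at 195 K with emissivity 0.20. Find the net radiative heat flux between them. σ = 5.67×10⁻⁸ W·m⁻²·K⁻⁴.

q ≈ 561 W/m²

For two infinite grey parallel plates, q = σ(T₁⁴ − T₂⁴)/(1/ε₁ + 1/ε₂ − 1).
T₁⁴ − T₂⁴ = 5.671×10¹⁰ − 1.446×10⁹ = 5.527×10¹⁰ K⁴.
1/ε₁ + 1/ε₂ − 1 = 1.587 + 5.000 − 1 = 5.587.
q = 5.67×10⁻⁸ × 5.527×10¹⁰ / 5.587.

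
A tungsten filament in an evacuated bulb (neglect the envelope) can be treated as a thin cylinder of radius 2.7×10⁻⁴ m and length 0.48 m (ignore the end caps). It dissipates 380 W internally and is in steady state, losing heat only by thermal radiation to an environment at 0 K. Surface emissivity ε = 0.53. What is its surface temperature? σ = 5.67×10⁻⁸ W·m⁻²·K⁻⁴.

T ≈ 1990 K

Steady state: internal power = radiated power, P = εσA T⁴.
Radiating area A = 2πrL = 8.143×10⁻⁴ m².
T⁴ = P/(εσA) = 380/(0.53·5.67×10⁻⁸·8.143×10⁻⁴) = 1.553×10¹³ K⁴.
T = (1.553×10¹³)^(1/4).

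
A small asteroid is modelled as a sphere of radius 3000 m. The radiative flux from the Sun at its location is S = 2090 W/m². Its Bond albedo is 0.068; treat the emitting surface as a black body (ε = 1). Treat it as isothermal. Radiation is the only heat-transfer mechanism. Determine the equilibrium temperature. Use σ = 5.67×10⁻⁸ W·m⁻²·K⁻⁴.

T ≈ 304 K

At equilibrium, absorbed power = emitted power.
Absorbing cross-section = πr² = 2.827×10⁷ m²; emitting surface = 4πr² = 1.131×10⁸ m² (ratio 4).
(1−a)S·A_cross = εσ·A_surf·T⁴  ⇒  T⁴ = (1−a)S/(4σ).
T⁴ = 0.932·2090/(4·5.67×10⁻⁸) = 8.589×10⁹ K⁴.
T = (8.589×10⁹)^(1/4).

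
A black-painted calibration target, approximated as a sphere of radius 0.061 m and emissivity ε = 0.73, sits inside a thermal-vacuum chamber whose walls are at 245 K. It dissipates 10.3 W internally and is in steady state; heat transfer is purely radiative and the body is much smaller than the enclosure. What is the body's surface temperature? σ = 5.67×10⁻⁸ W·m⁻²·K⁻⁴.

For a small grey body in a large enclosure, net radiated power = εσA(T⁴ − T_w⁴).
Steady state: P = εσA(T⁴ − T_w⁴) with A = 4πr² = 0.04676 m².
T⁴ = P/(εσA) + T_w⁴ = 10.3/(0.73·5.67×10⁻⁸·0.04676) + (245)⁴
    = 5.322×10⁹ + 3.603×10⁹ = 8.925×10⁹ K⁴.

T ≈ 307 K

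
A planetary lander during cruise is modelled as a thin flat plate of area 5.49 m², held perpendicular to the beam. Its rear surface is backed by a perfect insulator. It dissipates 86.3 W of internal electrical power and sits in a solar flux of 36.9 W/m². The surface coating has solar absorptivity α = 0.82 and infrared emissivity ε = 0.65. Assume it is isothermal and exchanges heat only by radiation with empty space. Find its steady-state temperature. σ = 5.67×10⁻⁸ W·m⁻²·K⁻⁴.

At steady state, absorbed solar power + internal power = radiated power.
Absorbed: α·S·A_cross = 0.82·36.9·5.490 = 166.1 W (cross-section A).
Total input = 166.1 + 86.3 = 252.4 W.
Radiated: εσ·A_surf·T⁴ with A_surf = A = 5.490 m².
T⁴ = 252.4/(0.65·5.67×10⁻⁸·5.490) = 1.248×10⁹ K⁴.

T ≈ 188 K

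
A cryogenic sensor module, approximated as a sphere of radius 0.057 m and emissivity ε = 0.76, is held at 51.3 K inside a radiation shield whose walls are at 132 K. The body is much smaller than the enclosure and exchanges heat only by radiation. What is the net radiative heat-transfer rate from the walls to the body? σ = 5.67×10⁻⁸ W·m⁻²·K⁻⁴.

P_net ≈ 0.522 W

For a small grey body in a large enclosure: P_net = εσA(T_body⁴ − T_wall⁴).
A = 4πr² = 0.04083 m²; T_body⁴ − T_wall⁴ = 6.926×10⁶ − 3.036×10⁸ = -2.967×10⁸ K⁴.
|P_net| = 0.76·5.67×10⁻⁸·0.04083·2.967×10⁸.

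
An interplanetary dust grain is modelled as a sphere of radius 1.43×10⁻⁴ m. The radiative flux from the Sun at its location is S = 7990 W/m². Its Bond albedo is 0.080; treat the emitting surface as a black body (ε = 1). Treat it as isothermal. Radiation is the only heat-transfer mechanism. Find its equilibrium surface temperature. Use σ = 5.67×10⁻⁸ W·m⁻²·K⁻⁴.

At equilibrium, absorbed power = emitted power.
Absorbing cross-section = πr² = 6.424×10⁻⁸ m²; emitting surface = 4πr² = 2.570×10⁻⁷ m² (ratio 4).
(1−a)S·A_cross = εσ·A_surf·T⁴  ⇒  T⁴ = (1−a)S/(4σ).
T⁴ = 0.920·7990/(4·5.67×10⁻⁸) = 3.241×10¹⁰ K⁴.
T = (3.241×10¹⁰)^(1/4).

T ≈ 424 K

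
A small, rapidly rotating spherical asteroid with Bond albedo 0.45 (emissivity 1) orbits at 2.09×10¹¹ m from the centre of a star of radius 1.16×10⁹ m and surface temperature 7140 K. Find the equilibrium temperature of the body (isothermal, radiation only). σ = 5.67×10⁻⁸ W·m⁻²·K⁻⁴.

The star's surface emits σT_*⁴; at distance d the flux is S = σT_*⁴(R_*/d)².
S = 5.67×10⁻⁸·(7140)⁴·(1.16×10⁹/2.09×10¹¹)² = 4539 W/m².
For an isothermal sphere T⁴ = (1−a)S/(4σ) = 1.101×10¹⁰ K⁴.

T ≈ 324 K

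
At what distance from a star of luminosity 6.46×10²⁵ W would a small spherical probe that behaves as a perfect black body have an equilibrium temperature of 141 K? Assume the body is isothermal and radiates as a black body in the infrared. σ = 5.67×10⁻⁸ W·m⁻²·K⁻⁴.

d ≈ 2.39×10¹¹ m

For an isothermal black-emitting sphere, (1−a)S·πr² = σ·4πr²·T⁴ ⇒ S = 4σT⁴/(1−a).
S = 4·5.67×10⁻⁸·(141)⁴/1.00 = 89.64 W/m².
Flux falls as S = L/(4πd²), so d = √(L/(4πS)) = √(6.46×10²⁵/(4π·89.64)).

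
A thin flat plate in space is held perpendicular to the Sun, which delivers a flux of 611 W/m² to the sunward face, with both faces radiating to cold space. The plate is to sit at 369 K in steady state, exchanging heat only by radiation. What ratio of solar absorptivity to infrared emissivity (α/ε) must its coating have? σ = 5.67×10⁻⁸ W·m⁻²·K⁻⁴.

α/ε ≈ 3.44

Balance: αS·A = εσ·2A·T⁴ ⇒ α/ε = 2σT⁴/S.
α/ε = 2·5.67×10⁻⁸·(369)⁴/611 = 2·5.67×10⁻⁸·1.854×10¹⁰/611.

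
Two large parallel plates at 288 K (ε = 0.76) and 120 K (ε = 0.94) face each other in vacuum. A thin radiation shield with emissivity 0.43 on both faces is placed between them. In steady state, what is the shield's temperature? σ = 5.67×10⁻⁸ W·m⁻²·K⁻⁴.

In steady state the net flux on the hot side equals that on the cold side.
σ(T₁⁴−T_s⁴)/D₁ = σ(T_s⁴−T₂⁴)/D₂, with D₁ = 1/ε₁+1/ε_s−1 = 2.641, D₂ = 1/ε_s+1/ε₂−1 = 2.389.
Solve for T_s⁴: T_s⁴ = (D₂·T₁⁴ + D₁·T₂⁴)/(D₁+D₂) = 3.376×10⁹ K⁴.

T_s ≈ 241 K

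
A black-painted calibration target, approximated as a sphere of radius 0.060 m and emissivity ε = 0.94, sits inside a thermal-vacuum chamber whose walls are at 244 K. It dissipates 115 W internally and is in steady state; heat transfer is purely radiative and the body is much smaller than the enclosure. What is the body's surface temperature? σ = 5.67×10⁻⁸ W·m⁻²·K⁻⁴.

For a small grey body in a large enclosure, net radiated power = εσA(T⁴ − T_w⁴).
Steady state: P = εσA(T⁴ − T_w⁴) with A = 4πr² = 0.04524 m².
T⁴ = P/(εσA) + T_w⁴ = 115/(0.94·5.67×10⁻⁸·0.04524) + (244)⁴
    = 4.770×10¹⁰ + 3.545×10⁹ = 5.124×10¹⁰ K⁴.

T ≈ 476 K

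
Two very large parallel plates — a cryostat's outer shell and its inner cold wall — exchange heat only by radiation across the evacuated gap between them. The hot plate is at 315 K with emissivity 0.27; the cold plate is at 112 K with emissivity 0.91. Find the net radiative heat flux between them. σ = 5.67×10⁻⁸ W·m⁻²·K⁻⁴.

q ≈ 144 W/m²

For two infinite grey parallel plates, q = σ(T₁⁴ − T₂⁴)/(1/ε₁ + 1/ε₂ − 1).
T₁⁴ − T₂⁴ = 9.846×10⁹ − 1.574×10⁸ = 9.688×10⁹ K⁴.
1/ε₁ + 1/ε₂ − 1 = 3.704 + 1.099 − 1 = 3.803.
q = 5.67×10⁻⁸ × 9.688×10⁹ / 3.803.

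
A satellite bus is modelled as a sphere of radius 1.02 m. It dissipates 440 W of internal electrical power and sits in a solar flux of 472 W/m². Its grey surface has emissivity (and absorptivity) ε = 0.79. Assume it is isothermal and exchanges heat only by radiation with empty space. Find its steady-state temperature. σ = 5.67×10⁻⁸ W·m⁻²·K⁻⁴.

T ≈ 231 K

At steady state, absorbed solar power + internal power = radiated power.
Absorbed: α·S·A_cross = 0.79·472·3.269 = 1219 W (cross-section πr²).
Total input = 1219 + 440 = 1659 W.
Radiated: εσ·A_surf·T⁴ with A_surf = 4πr² = 13.07 m².
T⁴ = 1659/(0.79·5.67×10⁻⁸·13.07) = 2.832×10⁹ K⁴.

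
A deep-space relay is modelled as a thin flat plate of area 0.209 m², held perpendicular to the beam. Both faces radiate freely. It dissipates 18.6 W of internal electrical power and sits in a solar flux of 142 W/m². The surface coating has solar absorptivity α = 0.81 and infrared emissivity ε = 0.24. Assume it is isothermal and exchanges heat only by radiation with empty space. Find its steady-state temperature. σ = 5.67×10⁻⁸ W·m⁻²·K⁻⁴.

T ≈ 294 K

At steady state, absorbed solar power + internal power = radiated power.
Absorbed: α·S·A_cross = 0.81·142·0.2090 = 24.04 W (cross-section A).
Total input = 24.04 + 18.6 = 42.64 W.
Radiated: εσ·A_surf·T⁴ with A_surf = 2A = 0.4180 m².
T⁴ = 42.64/(0.24·5.67×10⁻⁸·0.4180) = 7.496×10⁹ K⁴.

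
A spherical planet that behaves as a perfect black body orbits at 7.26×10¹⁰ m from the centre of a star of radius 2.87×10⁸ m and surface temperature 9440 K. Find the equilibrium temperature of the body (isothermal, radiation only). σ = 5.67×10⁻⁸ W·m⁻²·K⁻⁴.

T ≈ 420 K

The star's surface emits σT_*⁴; at distance d the flux is S = σT_*⁴(R_*/d)².
S = 5.67×10⁻⁸·(9440)⁴·(2.87×10⁸/7.26×10¹⁰)² = 7037 W/m².
For an isothermal sphere T⁴ = (1−a)S/(4σ) = 3.103×10¹⁰ K⁴.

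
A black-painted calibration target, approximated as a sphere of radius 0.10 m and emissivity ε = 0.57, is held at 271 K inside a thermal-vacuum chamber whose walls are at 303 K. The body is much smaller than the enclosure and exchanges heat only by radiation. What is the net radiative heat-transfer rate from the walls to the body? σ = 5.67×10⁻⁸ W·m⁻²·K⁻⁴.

For a small grey body in a large enclosure: P_net = εσA(T_body⁴ − T_wall⁴).
A = 4πr² = 0.1257 m²; T_body⁴ − T_wall⁴ = 5.394×10⁹ − 8.429×10⁹ = -3.035×10⁹ K⁴.
|P_net| = 0.57·5.67×10⁻⁸·0.1257·3.035×10⁹.

P_net ≈ 12.3 W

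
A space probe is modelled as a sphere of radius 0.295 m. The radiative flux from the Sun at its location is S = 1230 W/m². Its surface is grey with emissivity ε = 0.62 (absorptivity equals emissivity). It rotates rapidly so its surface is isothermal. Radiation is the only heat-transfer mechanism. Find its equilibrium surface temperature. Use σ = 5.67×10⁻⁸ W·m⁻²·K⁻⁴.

At equilibrium, absorbed power = emitted power.
Absorbing cross-section = πr² = 0.2734 m²; emitting surface = 4πr² = 1.094 m² (ratio 4).
εS·A_cross = εσ·A_surf·T⁴  ⇒  T⁴ = S/(4σ)   (ε cancels).
T⁴ = 1230/(4·5.67×10⁻⁸) = 5.423×10⁹ K⁴.
T = (5.423×10⁹)^(1/4).

T ≈ 271 K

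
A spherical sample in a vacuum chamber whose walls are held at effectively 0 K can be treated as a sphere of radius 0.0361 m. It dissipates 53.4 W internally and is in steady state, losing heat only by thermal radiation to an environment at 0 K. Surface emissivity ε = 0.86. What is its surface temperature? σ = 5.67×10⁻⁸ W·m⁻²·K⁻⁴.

Steady state: internal power = radiated power, P = εσA T⁴.
Radiating area A = 4πr² = 0.01638 m².
T⁴ = P/(εσA) = 53.4/(0.86·5.67×10⁻⁸·0.01638) = 6.687×10¹⁰ K⁴.
T = (6.687×10¹⁰)^(1/4).

T ≈ 509 K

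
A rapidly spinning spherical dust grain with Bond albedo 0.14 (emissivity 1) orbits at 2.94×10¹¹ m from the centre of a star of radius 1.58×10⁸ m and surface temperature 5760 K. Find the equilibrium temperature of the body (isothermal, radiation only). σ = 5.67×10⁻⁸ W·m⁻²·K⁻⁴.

T ≈ 90.9 K

The star's surface emits σT_*⁴; at distance d the flux is S = σT_*⁴(R_*/d)².
S = 5.67×10⁻⁸·(5760)⁴·(1.58×10⁸/2.94×10¹¹)² = 18.03 W/m².
For an isothermal sphere T⁴ = (1−a)S/(4σ) = 6.835×10⁷ K⁴.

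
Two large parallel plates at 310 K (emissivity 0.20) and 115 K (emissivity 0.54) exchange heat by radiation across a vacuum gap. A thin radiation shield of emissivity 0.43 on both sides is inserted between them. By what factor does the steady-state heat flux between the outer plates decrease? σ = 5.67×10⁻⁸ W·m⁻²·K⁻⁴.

Without shield: q₀ = σΔ(T⁴)/(1/ε₁+1/ε₂−1) with denominator 5.852.
With shield the two gaps are in series; the resistances add: (1/ε₁+1/ε_s−1)+(1/ε_s+1/ε₂−1) = 6.326+3.177 = 9.503.
Heat-flux ratio q₀/q = 9.503/5.852.

factor ≈ 1.62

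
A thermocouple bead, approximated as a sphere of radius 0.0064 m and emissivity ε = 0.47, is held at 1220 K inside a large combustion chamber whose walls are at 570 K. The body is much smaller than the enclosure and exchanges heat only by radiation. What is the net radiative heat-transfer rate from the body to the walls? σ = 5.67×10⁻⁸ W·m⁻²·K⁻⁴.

For a small grey body in a large enclosure: P_net = εσA(T_body⁴ − T_wall⁴).
A = 4πr² = 5.147×10⁻⁴ m²; T_body⁴ − T_wall⁴ = 2.215×10¹² − 1.056×10¹¹ = 2.110×10¹² K⁴.
|P_net| = 0.47·5.67×10⁻⁸·5.147×10⁻⁴·2.110×10¹².

P_net ≈ 28.9 W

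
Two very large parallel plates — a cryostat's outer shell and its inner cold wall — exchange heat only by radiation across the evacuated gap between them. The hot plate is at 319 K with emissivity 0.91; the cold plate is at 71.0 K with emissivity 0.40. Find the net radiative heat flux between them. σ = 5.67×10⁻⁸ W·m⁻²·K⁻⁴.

q ≈ 225 W/m²

For two infinite grey parallel plates, q = σ(T₁⁴ − T₂⁴)/(1/ε₁ + 1/ε₂ − 1).
T₁⁴ − T₂⁴ = 1.036×10¹⁰ − 2.541×10⁷ = 1.033×10¹⁰ K⁴.
1/ε₁ + 1/ε₂ − 1 = 1.099 + 2.500 − 1 = 2.599.
q = 5.67×10⁻⁸ × 1.033×10¹⁰ / 2.599.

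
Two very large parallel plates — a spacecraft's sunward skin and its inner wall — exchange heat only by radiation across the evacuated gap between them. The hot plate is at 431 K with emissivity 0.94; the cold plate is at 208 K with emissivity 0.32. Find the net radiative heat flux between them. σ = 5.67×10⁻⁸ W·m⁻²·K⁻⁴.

q ≈ 580 W/m²

For two infinite grey parallel plates, q = σ(T₁⁴ − T₂⁴)/(1/ε₁ + 1/ε₂ − 1).
T₁⁴ − T₂⁴ = 3.451×10¹⁰ − 1.872×10⁹ = 3.264×10¹⁰ K⁴.
1/ε₁ + 1/ε₂ − 1 = 1.064 + 3.125 − 1 = 3.189.
q = 5.67×10⁻⁸ × 3.264×10¹⁰ / 3.189.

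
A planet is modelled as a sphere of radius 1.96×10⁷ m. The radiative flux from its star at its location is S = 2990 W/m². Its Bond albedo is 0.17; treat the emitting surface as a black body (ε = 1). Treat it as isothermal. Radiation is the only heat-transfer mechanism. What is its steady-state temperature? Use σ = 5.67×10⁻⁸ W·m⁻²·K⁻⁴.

T ≈ 323 K

At equilibrium, absorbed power = emitted power.
Absorbing cross-section = πr² = 1.207×10¹⁵ m²; emitting surface = 4πr² = 4.827×10¹⁵ m² (ratio 4).
(1−a)S·A_cross = εσ·A_surf·T⁴  ⇒  T⁴ = (1−a)S/(4σ).
T⁴ = 0.830·2990/(4·5.67×10⁻⁸) = 1.094×10¹⁰ K⁴.
T = (1.094×10¹⁰)^(1/4).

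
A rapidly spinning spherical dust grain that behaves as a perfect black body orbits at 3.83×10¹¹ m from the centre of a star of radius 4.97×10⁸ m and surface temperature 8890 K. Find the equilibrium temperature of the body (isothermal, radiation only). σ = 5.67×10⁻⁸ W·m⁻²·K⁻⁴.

The star's surface emits σT_*⁴; at distance d the flux is S = σT_*⁴(R_*/d)².
S = 5.67×10⁻⁸·(8890)⁴·(4.97×10⁸/3.83×10¹¹)² = 596.4 W/m².
For an isothermal sphere T⁴ = (1−a)S/(4σ) = 2.629×10⁹ K⁴.

T ≈ 226 K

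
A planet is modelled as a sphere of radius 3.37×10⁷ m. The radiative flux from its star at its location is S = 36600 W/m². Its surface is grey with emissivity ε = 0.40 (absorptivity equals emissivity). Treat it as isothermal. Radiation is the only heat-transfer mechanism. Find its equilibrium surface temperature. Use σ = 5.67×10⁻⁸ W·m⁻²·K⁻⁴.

At equilibrium, absorbed power = emitted power.
Absorbing cross-section = πr² = 3.568×10¹⁵ m²; emitting surface = 4πr² = 1.427×10¹⁶ m² (ratio 4).
εS·A_cross = εσ·A_surf·T⁴  ⇒  T⁴ = S/(4σ)   (ε cancels).
T⁴ = 36600/(4·5.67×10⁻⁸) = 1.614×10¹¹ K⁴.
T = (1.614×10¹¹)^(1/4).

T ≈ 634 K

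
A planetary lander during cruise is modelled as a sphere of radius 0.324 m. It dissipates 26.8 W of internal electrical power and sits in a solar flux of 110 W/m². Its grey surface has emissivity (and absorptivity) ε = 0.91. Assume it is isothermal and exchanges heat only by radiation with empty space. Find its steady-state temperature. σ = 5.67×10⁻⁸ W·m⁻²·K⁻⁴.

T ≈ 172 K

At steady state, absorbed solar power + internal power = radiated power.
Absorbed: α·S·A_cross = 0.91·110·0.3298 = 33.01 W (cross-section πr²).
Total input = 33.01 + 26.8 = 59.81 W.
Radiated: εσ·A_surf·T⁴ with A_surf = 4πr² = 1.319 m².
T⁴ = 59.81/(0.91·5.67×10⁻⁸·1.319) = 8.787×10⁸ K⁴.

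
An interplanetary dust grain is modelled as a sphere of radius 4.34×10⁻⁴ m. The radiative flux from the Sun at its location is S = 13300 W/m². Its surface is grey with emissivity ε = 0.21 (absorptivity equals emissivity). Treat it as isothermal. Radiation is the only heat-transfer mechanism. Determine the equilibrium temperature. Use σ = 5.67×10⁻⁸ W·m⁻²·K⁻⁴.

At equilibrium, absorbed power = emitted power.
Absorbing cross-section = πr² = 5.917×10⁻⁷ m²; emitting surface = 4πr² = 2.367×10⁻⁶ m² (ratio 4).
εS·A_cross = εσ·A_surf·T⁴  ⇒  T⁴ = S/(4σ)   (ε cancels).
T⁴ = 13300/(4·5.67×10⁻⁸) = 5.864×10¹⁰ K⁴.
T = (5.864×10¹⁰)^(1/4).

T ≈ 492 K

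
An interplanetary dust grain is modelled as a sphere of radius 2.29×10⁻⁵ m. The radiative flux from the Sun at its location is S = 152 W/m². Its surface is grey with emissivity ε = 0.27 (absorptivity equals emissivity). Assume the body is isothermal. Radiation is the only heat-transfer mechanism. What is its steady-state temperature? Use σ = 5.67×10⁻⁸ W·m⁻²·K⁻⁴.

At equilibrium, absorbed power = emitted power.
Absorbing cross-section = πr² = 1.647×10⁻⁹ m²; emitting surface = 4πr² = 6.590×10⁻⁹ m² (ratio 4).
εS·A_cross = εσ·A_surf·T⁴  ⇒  T⁴ = S/(4σ)   (ε cancels).
T⁴ = 152/(4·5.67×10⁻⁸) = 6.702×10⁸ K⁴.
T = (6.702×10⁸)^(1/4).

T ≈ 161 K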